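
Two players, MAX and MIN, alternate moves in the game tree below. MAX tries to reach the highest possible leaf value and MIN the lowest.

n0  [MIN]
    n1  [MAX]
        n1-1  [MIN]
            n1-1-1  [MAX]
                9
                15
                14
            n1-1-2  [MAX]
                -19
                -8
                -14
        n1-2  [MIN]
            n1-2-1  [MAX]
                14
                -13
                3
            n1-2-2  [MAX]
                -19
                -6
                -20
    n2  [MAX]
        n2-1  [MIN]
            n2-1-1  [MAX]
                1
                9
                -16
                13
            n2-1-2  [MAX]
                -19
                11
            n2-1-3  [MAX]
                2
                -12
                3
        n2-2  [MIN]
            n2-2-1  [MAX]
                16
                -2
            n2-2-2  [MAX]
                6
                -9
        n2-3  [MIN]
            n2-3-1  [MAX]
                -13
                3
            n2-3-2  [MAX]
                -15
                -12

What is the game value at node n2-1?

n2-1-1 (MAX): max(1, 9, -16, 13) = 13
n2-1-2 (MAX): max(-19, 11) = 11
n2-1-3 (MAX): max(2, -12, 3) = 3
n2-1 (MIN): min(13, 11, 3) = 3

3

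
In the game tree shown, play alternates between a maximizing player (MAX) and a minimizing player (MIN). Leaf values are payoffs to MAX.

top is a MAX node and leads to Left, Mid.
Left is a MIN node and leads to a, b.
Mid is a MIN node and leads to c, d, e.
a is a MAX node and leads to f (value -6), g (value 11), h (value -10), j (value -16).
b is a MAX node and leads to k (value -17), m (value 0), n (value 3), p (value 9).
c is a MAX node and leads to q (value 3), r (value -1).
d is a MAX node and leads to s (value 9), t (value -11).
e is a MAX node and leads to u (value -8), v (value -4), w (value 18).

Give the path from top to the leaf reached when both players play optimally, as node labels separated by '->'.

a (MAX): max(-6, 11, -10, -16) = 11
b (MAX): max(-17, 0, 3, 9) = 9
Left (MIN): min(11, 9) = 9
c (MAX): max(3, -1) = 3
d (MAX): max(9, -11) = 9
e (MAX): max(-8, -4, 18) = 18
Mid (MIN): min(3, 9, 18) = 3
top (MAX): max(9, 3) = 9
At top, MAX picks Left (highest: 9).
At Left, MIN picks b (lowest: 9).
At b, MAX picks p (highest: 9).
Terminal value 9.

top -> Left -> b -> p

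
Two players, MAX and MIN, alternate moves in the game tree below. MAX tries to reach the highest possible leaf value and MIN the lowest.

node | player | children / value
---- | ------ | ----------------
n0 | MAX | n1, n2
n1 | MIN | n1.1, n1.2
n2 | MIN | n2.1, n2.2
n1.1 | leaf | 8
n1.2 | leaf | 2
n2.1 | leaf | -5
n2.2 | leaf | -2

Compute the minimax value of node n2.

n2 (MIN): min(-5, -2) = -5

-5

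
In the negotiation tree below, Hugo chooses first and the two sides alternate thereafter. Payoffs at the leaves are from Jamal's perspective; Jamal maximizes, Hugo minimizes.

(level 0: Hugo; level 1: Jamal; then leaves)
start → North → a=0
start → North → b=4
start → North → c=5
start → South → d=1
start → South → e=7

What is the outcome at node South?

7

South (Jamal): max(1, 7) = 7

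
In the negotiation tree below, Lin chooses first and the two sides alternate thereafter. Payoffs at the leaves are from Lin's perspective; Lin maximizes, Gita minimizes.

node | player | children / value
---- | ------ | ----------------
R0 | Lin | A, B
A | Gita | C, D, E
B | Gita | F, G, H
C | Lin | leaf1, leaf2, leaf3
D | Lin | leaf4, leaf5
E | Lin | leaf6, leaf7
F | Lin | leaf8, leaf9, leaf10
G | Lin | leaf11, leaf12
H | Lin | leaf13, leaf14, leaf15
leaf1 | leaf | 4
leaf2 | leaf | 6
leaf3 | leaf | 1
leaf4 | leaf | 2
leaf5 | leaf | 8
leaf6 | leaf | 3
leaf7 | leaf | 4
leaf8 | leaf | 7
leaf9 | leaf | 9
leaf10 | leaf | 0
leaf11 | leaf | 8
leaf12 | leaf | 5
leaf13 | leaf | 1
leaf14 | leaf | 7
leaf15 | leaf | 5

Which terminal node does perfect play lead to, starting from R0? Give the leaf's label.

C (Lin): max(4, 6, 1) = 6
D (Lin): max(2, 8) = 8
E (Lin): max(3, 4) = 4
A (Gita): min(6, 8, 4) = 4
F (Lin): max(7, 9, 0) = 9
G (Lin): max(8, 5) = 8
H (Lin): max(1, 7, 5) = 7
B (Gita): min(9, 8, 7) = 7
R0 (Lin): max(4, 7) = 7
At R0, Lin picks B (highest: 7).
At B, Gita picks H (lowest: 7).
At H, Lin picks leaf14 (highest: 7).
Terminal value 7.

leaf14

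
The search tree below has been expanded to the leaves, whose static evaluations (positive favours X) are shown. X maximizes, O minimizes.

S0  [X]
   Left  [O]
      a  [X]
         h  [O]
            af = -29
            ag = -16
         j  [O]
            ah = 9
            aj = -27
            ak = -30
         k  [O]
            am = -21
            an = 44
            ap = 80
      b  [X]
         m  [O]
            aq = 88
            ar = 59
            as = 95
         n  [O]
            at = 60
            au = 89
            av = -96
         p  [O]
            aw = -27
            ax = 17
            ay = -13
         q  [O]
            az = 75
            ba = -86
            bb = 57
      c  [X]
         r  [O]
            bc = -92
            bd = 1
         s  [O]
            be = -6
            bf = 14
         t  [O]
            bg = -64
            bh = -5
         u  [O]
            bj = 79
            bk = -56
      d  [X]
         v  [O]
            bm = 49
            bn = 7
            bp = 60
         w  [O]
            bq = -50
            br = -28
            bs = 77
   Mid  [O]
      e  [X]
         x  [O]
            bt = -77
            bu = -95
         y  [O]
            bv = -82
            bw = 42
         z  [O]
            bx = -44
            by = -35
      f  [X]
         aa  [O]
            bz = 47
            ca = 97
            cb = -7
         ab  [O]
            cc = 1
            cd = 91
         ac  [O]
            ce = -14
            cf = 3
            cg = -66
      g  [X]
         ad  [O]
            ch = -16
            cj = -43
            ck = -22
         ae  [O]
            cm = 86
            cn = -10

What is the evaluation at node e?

-44

x (O): min(-77, -95) = -95
y (O): min(-82, 42) = -82
z (O): min(-44, -35) = -44
e (X): max(-95, -82, -44) = -44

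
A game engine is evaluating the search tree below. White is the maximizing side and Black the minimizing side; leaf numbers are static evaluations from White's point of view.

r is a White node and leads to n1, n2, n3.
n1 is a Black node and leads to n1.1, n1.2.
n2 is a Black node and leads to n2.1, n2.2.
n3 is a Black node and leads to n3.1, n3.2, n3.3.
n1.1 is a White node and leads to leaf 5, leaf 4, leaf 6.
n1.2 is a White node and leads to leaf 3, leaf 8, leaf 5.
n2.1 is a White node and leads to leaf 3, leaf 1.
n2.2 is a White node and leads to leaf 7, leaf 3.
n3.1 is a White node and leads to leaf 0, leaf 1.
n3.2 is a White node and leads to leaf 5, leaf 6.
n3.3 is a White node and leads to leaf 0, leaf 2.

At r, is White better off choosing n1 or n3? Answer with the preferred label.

n1

n1.1 (White): max(5, 4, 6) = 6
n1.2 (White): max(3, 8, 5) = 8
n1 (Black): min(6, 8) = 6
n3.1 (White): max(0, 1) = 1
n3.2 (White): max(5, 6) = 6
n3.3 (White): max(0, 2) = 2
n3 (Black): min(1, 6, 2) = 1
White prefers the higher value; n1=6, n3=1. n1 is better since 6 > 1.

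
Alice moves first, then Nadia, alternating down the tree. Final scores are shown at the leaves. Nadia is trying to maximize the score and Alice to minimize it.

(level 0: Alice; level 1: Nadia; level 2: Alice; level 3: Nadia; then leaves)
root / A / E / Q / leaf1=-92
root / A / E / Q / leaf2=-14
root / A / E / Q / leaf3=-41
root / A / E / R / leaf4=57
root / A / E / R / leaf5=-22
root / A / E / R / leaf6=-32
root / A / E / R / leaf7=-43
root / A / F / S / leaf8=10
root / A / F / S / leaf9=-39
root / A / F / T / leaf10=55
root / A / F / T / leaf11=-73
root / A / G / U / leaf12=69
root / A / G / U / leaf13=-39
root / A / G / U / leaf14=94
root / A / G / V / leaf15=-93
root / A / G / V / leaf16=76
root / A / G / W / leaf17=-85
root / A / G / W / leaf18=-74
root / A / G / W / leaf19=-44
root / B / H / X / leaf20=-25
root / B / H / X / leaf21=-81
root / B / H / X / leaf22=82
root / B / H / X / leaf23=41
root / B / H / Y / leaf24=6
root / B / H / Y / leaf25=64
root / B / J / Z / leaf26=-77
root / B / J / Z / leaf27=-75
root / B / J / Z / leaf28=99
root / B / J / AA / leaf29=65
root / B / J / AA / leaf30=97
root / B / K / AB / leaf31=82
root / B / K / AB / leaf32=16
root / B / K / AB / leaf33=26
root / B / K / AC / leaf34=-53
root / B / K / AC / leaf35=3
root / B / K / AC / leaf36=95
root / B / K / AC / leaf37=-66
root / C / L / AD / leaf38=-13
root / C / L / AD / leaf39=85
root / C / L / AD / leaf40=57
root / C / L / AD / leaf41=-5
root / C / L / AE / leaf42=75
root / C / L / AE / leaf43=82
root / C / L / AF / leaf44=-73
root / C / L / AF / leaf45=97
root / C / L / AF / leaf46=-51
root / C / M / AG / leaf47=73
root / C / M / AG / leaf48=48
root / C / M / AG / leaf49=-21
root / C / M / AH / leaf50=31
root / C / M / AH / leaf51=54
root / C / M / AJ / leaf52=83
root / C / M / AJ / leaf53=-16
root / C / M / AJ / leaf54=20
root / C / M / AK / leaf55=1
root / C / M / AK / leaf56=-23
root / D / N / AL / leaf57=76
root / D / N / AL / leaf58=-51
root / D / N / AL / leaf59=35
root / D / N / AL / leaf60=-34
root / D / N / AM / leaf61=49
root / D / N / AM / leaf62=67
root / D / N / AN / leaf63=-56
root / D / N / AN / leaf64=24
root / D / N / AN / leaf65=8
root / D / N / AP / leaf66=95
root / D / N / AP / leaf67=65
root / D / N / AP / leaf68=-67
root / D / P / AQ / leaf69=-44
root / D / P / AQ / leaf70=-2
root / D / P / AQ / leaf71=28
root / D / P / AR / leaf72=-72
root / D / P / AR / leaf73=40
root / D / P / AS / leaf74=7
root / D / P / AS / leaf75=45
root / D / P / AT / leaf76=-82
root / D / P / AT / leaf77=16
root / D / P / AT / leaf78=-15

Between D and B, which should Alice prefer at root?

D

AL (Nadia): max(76, -51, 35, -34) = 76
AM (Nadia): max(49, 67) = 67
AN (Nadia): max(-56, 24, 8) = 24
AP (Nadia): max(95, 65, -67) = 95
N (Alice): min(76, 67, 24, 95) = 24
AQ (Nadia): max(-44, -2, 28) = 28
AR (Nadia): max(-72, 40) = 40
AS (Nadia): max(7, 45) = 45
AT (Nadia): max(-82, 16, -15) = 16
P (Alice): min(28, 40, 45, 16) = 16
D (Nadia): max(24, 16) = 24
X (Nadia): max(-25, -81, 82, 41) = 82
Y (Nadia): max(6, 64) = 64
H (Alice): min(82, 64) = 64
Z (Nadia): max(-77, -75, 99) = 99
AA (Nadia): max(65, 97) = 97
J (Alice): min(99, 97) = 97
AB (Nadia): max(82, 16, 26) = 82
AC (Nadia): max(-53, 3, 95, -66) = 95
K (Alice): min(82, 95) = 82
B (Nadia): max(64, 97, 82) = 97
Alice prefers the lower value; D=24, B=97. D is better since 24 < 97.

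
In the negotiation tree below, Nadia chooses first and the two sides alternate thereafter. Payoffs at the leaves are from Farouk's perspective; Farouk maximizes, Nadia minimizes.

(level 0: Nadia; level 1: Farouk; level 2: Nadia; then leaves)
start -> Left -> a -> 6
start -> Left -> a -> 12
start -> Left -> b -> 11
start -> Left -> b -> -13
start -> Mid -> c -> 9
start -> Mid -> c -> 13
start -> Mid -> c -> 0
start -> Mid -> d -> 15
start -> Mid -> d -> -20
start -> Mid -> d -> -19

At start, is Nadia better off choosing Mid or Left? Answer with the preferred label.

c (Nadia): min(9, 13, 0) = 0
d (Nadia): min(15, -20, -19) = -20
Mid (Farouk): max(0, -20) = 0
a (Nadia): min(6, 12) = 6
b (Nadia): min(11, -13) = -13
Left (Farouk): max(6, -13) = 6
Nadia prefers the lower value; Mid=0, Left=6. Mid is better since 0 < 6.

Mid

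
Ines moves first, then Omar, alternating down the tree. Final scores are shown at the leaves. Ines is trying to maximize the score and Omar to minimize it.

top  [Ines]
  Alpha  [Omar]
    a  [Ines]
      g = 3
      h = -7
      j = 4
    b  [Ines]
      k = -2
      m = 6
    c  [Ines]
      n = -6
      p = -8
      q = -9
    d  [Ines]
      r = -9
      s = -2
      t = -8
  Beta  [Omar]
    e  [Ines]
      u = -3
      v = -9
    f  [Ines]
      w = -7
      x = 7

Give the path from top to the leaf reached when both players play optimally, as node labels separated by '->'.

top -> Beta -> e -> u

a (Ines): max(3, -7, 4) = 4
b (Ines): max(-2, 6) = 6
c (Ines): max(-6, -8, -9) = -6
d (Ines): max(-9, -2, -8) = -2
Alpha (Omar): min(4, 6, -6, -2) = -6
e (Ines): max(-3, -9) = -3
f (Ines): max(-7, 7) = 7
Beta (Omar): min(-3, 7) = -3
top (Ines): max(-6, -3) = -3
At top, Ines picks Beta (highest: -3).
At Beta, Omar picks e (lowest: -3).
At e, Ines picks u (highest: -3).
Terminal value -3.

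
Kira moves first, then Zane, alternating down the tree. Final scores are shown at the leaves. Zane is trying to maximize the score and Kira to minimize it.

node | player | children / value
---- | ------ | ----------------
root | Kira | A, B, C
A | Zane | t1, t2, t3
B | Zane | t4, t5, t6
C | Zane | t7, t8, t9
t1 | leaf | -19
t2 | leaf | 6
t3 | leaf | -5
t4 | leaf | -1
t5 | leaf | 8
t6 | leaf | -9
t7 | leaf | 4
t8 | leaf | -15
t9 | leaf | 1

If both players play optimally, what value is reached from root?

A (Zane): max(-19, 6, -5) = 6
B (Zane): max(-1, 8, -9) = 8
C (Zane): max(4, -15, 1) = 4
root (Kira): min(6, 8, 4) = 4

4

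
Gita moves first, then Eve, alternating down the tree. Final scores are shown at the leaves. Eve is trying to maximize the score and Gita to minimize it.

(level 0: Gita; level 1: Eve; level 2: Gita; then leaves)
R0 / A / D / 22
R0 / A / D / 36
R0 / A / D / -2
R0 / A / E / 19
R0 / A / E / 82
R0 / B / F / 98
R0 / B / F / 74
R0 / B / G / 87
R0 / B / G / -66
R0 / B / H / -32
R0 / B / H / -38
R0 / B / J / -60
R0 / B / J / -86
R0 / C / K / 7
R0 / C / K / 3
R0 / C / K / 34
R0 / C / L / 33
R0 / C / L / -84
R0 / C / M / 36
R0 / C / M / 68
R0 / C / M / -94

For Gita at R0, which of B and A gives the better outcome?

F (Gita): min(98, 74) = 74
G (Gita): min(87, -66) = -66
H (Gita): min(-32, -38) = -38
J (Gita): min(-60, -86) = -86
B (Eve): max(74, -66, -38, -86) = 74
D (Gita): min(22, 36, -2) = -2
E (Gita): min(19, 82) = 19
A (Eve): max(-2, 19) = 19
Gita prefers the lower value; B=74, A=19. A is better since 19 < 74.

A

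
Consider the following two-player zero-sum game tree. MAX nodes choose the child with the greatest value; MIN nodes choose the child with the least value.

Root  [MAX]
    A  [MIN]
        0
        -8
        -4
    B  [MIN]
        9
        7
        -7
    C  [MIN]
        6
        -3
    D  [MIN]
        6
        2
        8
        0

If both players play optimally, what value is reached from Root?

0

A (MIN): min(0, -8, -4) = -8
B (MIN): min(9, 7, -7) = -7
C (MIN): min(6, -3) = -3
D (MIN): min(6, 2, 8, 0) = 0
Root (MAX): max(-8, -7, -3, 0) = 0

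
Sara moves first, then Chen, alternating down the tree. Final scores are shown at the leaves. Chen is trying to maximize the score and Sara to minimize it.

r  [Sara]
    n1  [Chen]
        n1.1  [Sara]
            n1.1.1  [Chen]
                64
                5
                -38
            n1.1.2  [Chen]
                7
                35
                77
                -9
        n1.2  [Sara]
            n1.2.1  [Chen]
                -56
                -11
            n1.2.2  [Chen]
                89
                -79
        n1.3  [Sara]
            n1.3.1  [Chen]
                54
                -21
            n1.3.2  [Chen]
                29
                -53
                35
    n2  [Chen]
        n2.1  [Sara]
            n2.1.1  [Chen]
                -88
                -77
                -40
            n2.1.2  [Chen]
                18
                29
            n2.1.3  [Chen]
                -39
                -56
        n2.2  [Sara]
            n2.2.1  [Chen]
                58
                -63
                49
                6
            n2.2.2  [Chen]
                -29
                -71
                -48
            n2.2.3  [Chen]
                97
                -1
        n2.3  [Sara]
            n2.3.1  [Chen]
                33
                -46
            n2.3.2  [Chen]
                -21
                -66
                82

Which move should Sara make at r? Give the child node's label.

n2

n1.1.1 (Chen): max(64, 5, -38) = 64
n1.1.2 (Chen): max(7, 35, 77, -9) = 77
n1.1 (Sara): min(64, 77) = 64
n1.2.1 (Chen): max(-56, -11) = -11
n1.2.2 (Chen): max(89, -79) = 89
n1.2 (Sara): min(-11, 89) = -11
n1.3.1 (Chen): max(54, -21) = 54
n1.3.2 (Chen): max(29, -53, 35) = 35
n1.3 (Sara): min(54, 35) = 35
n1 (Chen): max(64, -11, 35) = 64
n2.1.1 (Chen): max(-88, -77, -40) = -40
n2.1.2 (Chen): max(18, 29) = 29
n2.1.3 (Chen): max(-39, -56) = -39
n2.1 (Sara): min(-40, 29, -39) = -40
n2.2.1 (Chen): max(58, -63, 49, 6) = 58
n2.2.2 (Chen): max(-29, -71, -48) = -29
n2.2.3 (Chen): max(97, -1) = 97
n2.2 (Sara): min(58, -29, 97) = -29
n2.3.1 (Chen): max(33, -46) = 33
n2.3.2 (Chen): max(-21, -66, 82) = 82
n2.3 (Sara): min(33, 82) = 33
n2 (Chen): max(-40, -29, 33) = 33
r (Sara): min(64, 33) = 33
Sara at r wants the lowest of {n1=64, n2=33}, so chooses n2.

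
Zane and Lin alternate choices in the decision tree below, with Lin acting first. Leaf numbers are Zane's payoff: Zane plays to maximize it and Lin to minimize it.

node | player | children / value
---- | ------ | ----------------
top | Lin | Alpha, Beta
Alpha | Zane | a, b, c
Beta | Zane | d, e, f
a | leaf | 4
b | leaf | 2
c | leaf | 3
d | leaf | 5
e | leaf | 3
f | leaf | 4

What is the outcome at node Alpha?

Alpha (Zane): max(4, 2, 3) = 4

4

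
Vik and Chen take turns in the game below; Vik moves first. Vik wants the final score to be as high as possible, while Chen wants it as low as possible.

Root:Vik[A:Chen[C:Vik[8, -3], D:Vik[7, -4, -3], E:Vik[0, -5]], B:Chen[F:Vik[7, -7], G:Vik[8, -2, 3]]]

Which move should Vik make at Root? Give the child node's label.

B

C (Vik): max(8, -3) = 8
D (Vik): max(7, -4, -3) = 7
E (Vik): max(0, -5) = 0
A (Chen): min(8, 7, 0) = 0
F (Vik): max(7, -7) = 7
G (Vik): max(8, -2, 3) = 8
B (Chen): min(7, 8) = 7
Root (Vik): max(0, 7) = 7
Vik at Root wants the highest of {A=0, B=7}, so chooses B.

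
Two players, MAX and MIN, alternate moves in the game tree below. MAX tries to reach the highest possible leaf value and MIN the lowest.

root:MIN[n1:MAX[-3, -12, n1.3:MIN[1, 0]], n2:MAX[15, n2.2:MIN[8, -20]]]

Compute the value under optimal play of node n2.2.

-20

n2.2 (MIN): min(8, -20) = -20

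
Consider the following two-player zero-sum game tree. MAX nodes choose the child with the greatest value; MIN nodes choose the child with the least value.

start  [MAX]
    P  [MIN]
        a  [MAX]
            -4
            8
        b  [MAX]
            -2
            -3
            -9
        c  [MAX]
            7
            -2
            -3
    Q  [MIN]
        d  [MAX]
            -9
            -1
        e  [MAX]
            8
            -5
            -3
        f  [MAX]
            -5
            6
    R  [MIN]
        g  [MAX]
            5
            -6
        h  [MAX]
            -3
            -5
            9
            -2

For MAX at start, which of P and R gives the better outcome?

a (MAX): max(-4, 8) = 8
b (MAX): max(-2, -3, -9) = -2
c (MAX): max(7, -2, -3) = 7
P (MIN): min(8, -2, 7) = -2
g (MAX): max(5, -6) = 5
h (MAX): max(-3, -5, 9, -2) = 9
R (MIN): min(5, 9) = 5
MAX prefers the higher value; P=-2, R=5. R is better since 5 > -2.

R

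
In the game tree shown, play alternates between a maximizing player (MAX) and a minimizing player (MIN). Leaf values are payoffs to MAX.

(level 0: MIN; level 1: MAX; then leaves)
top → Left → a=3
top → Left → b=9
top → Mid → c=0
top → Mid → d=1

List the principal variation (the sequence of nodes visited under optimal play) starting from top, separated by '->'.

top -> Mid -> d

Left (MAX): max(3, 9) = 9
Mid (MAX): max(0, 1) = 1
top (MIN): min(9, 1) = 1
At top, MIN picks Mid (lowest: 1).
At Mid, MAX picks d (highest: 1).
Terminal value 1.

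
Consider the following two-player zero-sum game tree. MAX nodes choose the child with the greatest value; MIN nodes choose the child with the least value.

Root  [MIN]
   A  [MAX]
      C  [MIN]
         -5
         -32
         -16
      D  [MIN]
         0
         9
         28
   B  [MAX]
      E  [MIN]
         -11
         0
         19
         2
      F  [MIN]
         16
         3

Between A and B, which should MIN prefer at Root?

A

C (MIN): min(-5, -32, -16) = -32
D (MIN): min(0, 9, 28) = 0
A (MAX): max(-32, 0) = 0
E (MIN): min(-11, 0, 19, 2) = -11
F (MIN): min(16, 3) = 3
B (MAX): max(-11, 3) = 3
MIN prefers the lower value; A=0, B=3. A is better since 0 < 3.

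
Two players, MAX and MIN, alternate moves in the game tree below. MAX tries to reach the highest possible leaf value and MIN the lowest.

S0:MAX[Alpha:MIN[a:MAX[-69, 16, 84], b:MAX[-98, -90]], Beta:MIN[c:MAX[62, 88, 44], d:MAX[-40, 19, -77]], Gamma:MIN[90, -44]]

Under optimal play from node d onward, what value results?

19

d (MAX): max(-40, 19, -77) = 19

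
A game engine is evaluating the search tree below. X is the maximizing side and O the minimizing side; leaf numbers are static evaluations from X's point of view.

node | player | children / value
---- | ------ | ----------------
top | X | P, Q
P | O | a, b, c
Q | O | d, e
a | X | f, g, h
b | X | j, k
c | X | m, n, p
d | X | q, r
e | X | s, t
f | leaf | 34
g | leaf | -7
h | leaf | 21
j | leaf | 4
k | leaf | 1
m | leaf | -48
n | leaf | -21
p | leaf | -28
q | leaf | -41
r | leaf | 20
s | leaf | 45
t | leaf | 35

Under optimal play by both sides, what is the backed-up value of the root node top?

20

a (X): max(34, -7, 21) = 34
b (X): max(4, 1) = 4
c (X): max(-48, -21, -28) = -21
P (O): min(34, 4, -21) = -21
d (X): max(-41, 20) = 20
e (X): max(45, 35) = 45
Q (O): min(20, 45) = 20
top (X): max(-21, 20) = 20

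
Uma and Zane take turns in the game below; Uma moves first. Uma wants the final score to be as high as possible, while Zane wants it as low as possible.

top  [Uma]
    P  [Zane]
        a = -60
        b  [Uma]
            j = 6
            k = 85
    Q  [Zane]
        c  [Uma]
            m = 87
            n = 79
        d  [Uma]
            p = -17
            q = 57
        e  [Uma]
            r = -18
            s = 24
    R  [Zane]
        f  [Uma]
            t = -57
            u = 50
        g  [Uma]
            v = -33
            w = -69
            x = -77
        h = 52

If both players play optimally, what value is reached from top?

24

b (Uma): max(6, 85) = 85
P (Zane): min(-60, 85) = -60
c (Uma): max(87, 79) = 87
d (Uma): max(-17, 57) = 57
e (Uma): max(-18, 24) = 24
Q (Zane): min(87, 57, 24) = 24
f (Uma): max(-57, 50) = 50
g (Uma): max(-33, -69, -77) = -33
R (Zane): min(50, -33, 52) = -33
top (Uma): max(-60, 24, -33) = 24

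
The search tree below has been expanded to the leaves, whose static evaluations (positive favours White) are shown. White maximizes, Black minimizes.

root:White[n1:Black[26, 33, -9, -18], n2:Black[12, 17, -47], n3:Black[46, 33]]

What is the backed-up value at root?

n1 (Black): min(26, 33, -9, -18) = -18
n2 (Black): min(12, 17, -47) = -47
n3 (Black): min(46, 33) = 33
root (White): max(-18, -47, 33) = 33

33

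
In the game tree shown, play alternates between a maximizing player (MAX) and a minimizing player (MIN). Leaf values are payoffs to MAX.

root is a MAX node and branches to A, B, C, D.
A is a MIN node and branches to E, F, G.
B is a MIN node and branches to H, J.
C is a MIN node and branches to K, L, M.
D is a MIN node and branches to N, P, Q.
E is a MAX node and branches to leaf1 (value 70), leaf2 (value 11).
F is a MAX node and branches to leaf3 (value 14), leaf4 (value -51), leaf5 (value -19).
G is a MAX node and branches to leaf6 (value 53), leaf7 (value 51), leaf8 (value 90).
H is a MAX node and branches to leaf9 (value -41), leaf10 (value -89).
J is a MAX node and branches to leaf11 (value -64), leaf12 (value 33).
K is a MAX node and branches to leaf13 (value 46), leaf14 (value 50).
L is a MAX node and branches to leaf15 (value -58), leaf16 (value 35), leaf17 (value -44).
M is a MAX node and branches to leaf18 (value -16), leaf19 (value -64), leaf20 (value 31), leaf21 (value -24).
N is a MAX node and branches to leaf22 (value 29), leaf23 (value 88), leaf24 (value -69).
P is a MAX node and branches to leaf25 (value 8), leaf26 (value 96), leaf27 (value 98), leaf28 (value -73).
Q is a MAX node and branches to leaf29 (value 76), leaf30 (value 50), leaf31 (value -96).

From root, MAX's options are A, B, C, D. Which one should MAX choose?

D

E (MAX): max(70, 11) = 70
F (MAX): max(14, -51, -19) = 14
G (MAX): max(53, 51, 90) = 90
A (MIN): min(70, 14, 90) = 14
H (MAX): max(-41, -89) = -41
J (MAX): max(-64, 33) = 33
B (MIN): min(-41, 33) = -41
K (MAX): max(46, 50) = 50
L (MAX): max(-58, 35, -44) = 35
M (MAX): max(-16, -64, 31, -24) = 31
C (MIN): min(50, 35, 31) = 31
N (MAX): max(29, 88, -69) = 88
P (MAX): max(8, 96, 98, -73) = 98
Q (MAX): max(76, 50, -96) = 76
D (MIN): min(88, 98, 76) = 76
root (MAX): max(14, -41, 31, 76) = 76
MAX at root wants the highest of {A=14, B=-41, C=31, D=76}, so chooses D.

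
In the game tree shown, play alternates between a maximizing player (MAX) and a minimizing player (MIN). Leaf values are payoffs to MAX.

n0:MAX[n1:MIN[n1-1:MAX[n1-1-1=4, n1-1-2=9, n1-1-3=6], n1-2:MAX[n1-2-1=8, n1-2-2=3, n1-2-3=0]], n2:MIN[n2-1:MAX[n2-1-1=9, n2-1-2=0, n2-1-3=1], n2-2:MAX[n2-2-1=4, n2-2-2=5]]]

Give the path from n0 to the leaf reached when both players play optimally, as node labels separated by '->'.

n1-1 (MAX): max(4, 9, 6) = 9
n1-2 (MAX): max(8, 3, 0) = 8
n1 (MIN): min(9, 8) = 8
n2-1 (MAX): max(9, 0, 1) = 9
n2-2 (MAX): max(4, 5) = 5
n2 (MIN): min(9, 5) = 5
n0 (MAX): max(8, 5) = 8
At n0, MAX picks n1 (highest: 8).
At n1, MIN picks n1-2 (lowest: 8).
At n1-2, MAX picks n1-2-1 (highest: 8).
Terminal value 8.

n0 -> n1 -> n1-2 -> n1-2-1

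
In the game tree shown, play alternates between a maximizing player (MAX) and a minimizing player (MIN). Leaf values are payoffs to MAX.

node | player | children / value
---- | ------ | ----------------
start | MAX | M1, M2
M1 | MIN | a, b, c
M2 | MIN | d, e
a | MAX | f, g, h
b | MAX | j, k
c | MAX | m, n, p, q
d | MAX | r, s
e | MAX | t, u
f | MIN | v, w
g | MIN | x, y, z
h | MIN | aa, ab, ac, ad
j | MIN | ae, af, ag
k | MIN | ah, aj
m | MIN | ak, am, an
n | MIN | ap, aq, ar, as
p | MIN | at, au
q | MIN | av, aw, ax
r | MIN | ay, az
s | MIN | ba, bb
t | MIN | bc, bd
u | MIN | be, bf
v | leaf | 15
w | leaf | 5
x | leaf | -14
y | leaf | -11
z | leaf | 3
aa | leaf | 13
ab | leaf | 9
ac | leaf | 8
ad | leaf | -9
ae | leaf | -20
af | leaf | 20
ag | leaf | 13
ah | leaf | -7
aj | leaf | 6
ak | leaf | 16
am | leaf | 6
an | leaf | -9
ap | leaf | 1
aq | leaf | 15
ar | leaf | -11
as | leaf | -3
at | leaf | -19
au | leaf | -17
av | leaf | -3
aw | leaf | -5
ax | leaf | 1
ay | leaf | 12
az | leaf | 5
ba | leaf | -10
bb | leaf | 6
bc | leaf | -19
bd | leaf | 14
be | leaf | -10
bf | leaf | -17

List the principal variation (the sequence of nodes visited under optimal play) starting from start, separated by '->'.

start -> M1 -> b -> k -> ah

f (MIN): min(15, 5) = 5
g (MIN): min(-14, -11, 3) = -14
h (MIN): min(13, 9, 8, -9) = -9
a (MAX): max(5, -14, -9) = 5
j (MIN): min(-20, 20, 13) = -20
k (MIN): min(-7, 6) = -7
b (MAX): max(-20, -7) = -7
m (MIN): min(16, 6, -9) = -9
n (MIN): min(1, 15, -11, -3) = -11
p (MIN): min(-19, -17) = -19
q (MIN): min(-3, -5, 1) = -5
c (MAX): max(-9, -11, -19, -5) = -5
M1 (MIN): min(5, -7, -5) = -7
r (MIN): min(12, 5) = 5
s (MIN): min(-10, 6) = -10
d (MAX): max(5, -10) = 5
t (MIN): min(-19, 14) = -19
u (MIN): min(-10, -17) = -17
e (MAX): max(-19, -17) = -17
M2 (MIN): min(5, -17) = -17
start (MAX): max(-7, -17) = -7
At start, MAX picks M1 (highest: -7).
At M1, MIN picks b (lowest: -7).
At b, MAX picks k (highest: -7).
At k, MIN picks ah (lowest: -7).
Terminal value -7.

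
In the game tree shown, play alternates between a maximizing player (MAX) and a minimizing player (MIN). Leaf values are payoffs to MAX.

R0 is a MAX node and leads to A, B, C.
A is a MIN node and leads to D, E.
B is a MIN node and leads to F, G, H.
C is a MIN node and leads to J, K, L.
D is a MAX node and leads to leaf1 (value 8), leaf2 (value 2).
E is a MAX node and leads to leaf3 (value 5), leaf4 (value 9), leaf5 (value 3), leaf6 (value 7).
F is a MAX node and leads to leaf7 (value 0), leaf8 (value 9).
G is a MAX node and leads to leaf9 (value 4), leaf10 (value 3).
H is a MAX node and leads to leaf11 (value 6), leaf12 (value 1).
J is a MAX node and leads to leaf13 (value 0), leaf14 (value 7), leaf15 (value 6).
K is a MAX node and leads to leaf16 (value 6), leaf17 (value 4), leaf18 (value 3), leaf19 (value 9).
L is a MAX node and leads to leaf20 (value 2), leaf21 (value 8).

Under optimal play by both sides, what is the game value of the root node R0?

D (MAX): max(8, 2) = 8
E (MAX): max(5, 9, 3, 7) = 9
A (MIN): min(8, 9) = 8
F (MAX): max(0, 9) = 9
G (MAX): max(4, 3) = 4
H (MAX): max(6, 1) = 6
B (MIN): min(9, 4, 6) = 4
J (MAX): max(0, 7, 6) = 7
K (MAX): max(6, 4, 3, 9) = 9
L (MAX): max(2, 8) = 8
C (MIN): min(7, 9, 8) = 7
R0 (MAX): max(8, 4, 7) = 8

8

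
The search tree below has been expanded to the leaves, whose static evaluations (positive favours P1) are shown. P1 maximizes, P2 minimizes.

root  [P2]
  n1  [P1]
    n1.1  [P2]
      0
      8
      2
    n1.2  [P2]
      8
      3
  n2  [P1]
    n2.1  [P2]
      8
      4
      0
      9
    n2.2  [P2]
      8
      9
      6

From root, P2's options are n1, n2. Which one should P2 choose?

n1.1 (P2): min(0, 8, 2) = 0
n1.2 (P2): min(8, 3) = 3
n1 (P1): max(0, 3) = 3
n2.1 (P2): min(8, 4, 0, 9) = 0
n2.2 (P2): min(8, 9, 6) = 6
n2 (P1): max(0, 6) = 6
root (P2): min(3, 6) = 3
P2 at root wants the lowest of {n1=3, n2=6}, so chooses n1.

n1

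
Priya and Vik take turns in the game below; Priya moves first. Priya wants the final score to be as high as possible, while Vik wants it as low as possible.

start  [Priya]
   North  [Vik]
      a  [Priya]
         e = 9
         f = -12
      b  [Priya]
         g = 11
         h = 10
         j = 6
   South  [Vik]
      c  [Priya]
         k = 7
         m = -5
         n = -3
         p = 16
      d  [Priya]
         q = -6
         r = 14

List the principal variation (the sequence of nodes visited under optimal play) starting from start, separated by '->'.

a (Priya): max(9, -12) = 9
b (Priya): max(11, 10, 6) = 11
North (Vik): min(9, 11) = 9
c (Priya): max(7, -5, -3, 16) = 16
d (Priya): max(-6, 14) = 14
South (Vik): min(16, 14) = 14
start (Priya): max(9, 14) = 14
At start, Priya picks South (highest: 14).
At South, Vik picks d (lowest: 14).
At d, Priya picks r (highest: 14).
Terminal value 14.

start -> South -> d -> r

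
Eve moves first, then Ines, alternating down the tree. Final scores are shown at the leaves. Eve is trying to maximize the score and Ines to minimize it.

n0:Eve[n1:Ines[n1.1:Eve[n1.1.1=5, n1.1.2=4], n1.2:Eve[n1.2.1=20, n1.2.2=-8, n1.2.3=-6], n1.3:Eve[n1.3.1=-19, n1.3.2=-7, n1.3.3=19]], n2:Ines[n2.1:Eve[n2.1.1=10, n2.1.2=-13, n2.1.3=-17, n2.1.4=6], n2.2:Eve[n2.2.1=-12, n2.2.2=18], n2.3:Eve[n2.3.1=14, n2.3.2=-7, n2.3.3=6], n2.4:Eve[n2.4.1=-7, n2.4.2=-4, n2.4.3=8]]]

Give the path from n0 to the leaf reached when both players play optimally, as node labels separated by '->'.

n0 -> n2 -> n2.4 -> n2.4.3

n1.1 (Eve): max(5, 4) = 5
n1.2 (Eve): max(20, -8, -6) = 20
n1.3 (Eve): max(-19, -7, 19) = 19
n1 (Ines): min(5, 20, 19) = 5
n2.1 (Eve): max(10, -13, -17, 6) = 10
n2.2 (Eve): max(-12, 18) = 18
n2.3 (Eve): max(14, -7, 6) = 14
n2.4 (Eve): max(-7, -4, 8) = 8
n2 (Ines): min(10, 18, 14, 8) = 8
n0 (Eve): max(5, 8) = 8
At n0, Eve picks n2 (highest: 8).
At n2, Ines picks n2.4 (lowest: 8).
At n2.4, Eve picks n2.4.3 (highest: 8).
Terminal value 8.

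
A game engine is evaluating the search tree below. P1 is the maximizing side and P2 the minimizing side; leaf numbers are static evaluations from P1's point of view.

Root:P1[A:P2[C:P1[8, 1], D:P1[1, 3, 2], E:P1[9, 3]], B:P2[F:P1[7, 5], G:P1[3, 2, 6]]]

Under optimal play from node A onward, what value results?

C (P1): max(8, 1) = 8
D (P1): max(1, 3, 2) = 3
E (P1): max(9, 3) = 9
A (P2): min(8, 3, 9) = 3

3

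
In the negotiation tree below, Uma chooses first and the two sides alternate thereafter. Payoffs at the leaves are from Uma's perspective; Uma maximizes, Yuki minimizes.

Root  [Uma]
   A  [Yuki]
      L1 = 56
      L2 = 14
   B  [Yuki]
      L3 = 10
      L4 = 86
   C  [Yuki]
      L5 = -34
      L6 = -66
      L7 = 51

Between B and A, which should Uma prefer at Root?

B (Yuki): min(10, 86) = 10
A (Yuki): min(56, 14) = 14
Uma prefers the higher value; B=10, A=14. A is better since 14 > 10.

A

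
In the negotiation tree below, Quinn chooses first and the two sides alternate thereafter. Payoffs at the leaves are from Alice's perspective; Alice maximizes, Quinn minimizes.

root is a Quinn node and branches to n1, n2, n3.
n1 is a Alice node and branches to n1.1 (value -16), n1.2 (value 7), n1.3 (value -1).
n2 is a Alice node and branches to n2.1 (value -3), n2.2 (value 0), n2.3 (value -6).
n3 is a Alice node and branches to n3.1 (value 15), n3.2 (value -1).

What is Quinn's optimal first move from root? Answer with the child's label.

n2

n1 (Alice): max(-16, 7, -1) = 7
n2 (Alice): max(-3, 0, -6) = 0
n3 (Alice): max(15, -1) = 15
root (Quinn): min(7, 0, 15) = 0
Quinn at root wants the lowest of {n1=7, n2=0, n3=15}, so chooses n2.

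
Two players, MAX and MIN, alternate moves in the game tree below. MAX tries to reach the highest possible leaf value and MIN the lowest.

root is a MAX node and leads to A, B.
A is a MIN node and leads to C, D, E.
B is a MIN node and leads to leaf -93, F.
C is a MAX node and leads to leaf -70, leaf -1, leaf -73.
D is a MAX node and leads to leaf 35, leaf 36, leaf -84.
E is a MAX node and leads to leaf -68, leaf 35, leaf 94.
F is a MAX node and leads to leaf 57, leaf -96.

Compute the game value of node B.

F (MAX): max(57, -96) = 57
B (MIN): min(-93, 57) = -93

-93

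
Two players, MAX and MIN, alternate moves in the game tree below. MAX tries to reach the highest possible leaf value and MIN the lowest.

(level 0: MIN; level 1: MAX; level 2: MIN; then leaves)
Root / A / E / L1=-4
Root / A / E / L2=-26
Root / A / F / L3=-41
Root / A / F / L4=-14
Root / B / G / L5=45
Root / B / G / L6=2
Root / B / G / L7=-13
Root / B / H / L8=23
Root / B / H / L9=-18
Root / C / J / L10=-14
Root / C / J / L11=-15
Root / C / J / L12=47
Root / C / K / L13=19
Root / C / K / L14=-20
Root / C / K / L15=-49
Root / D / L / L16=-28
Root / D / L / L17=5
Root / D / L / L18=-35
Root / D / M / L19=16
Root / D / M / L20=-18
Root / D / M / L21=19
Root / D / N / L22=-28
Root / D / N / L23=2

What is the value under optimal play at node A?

-26

E (MIN): min(-4, -26) = -26
F (MIN): min(-41, -14) = -41
A (MAX): max(-26, -41) = -26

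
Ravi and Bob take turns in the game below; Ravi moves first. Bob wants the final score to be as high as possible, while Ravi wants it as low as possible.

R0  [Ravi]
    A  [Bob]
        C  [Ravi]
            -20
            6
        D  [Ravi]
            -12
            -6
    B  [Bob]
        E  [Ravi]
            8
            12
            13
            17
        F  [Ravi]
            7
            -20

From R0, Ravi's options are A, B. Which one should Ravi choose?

A

C (Ravi): min(-20, 6) = -20
D (Ravi): min(-12, -6) = -12
A (Bob): max(-20, -12) = -12
E (Ravi): min(8, 12, 13, 17) = 8
F (Ravi): min(7, -20) = -20
B (Bob): max(8, -20) = 8
R0 (Ravi): min(-12, 8) = -12
Ravi at R0 wants the lowest of {A=-12, B=8}, so chooses A.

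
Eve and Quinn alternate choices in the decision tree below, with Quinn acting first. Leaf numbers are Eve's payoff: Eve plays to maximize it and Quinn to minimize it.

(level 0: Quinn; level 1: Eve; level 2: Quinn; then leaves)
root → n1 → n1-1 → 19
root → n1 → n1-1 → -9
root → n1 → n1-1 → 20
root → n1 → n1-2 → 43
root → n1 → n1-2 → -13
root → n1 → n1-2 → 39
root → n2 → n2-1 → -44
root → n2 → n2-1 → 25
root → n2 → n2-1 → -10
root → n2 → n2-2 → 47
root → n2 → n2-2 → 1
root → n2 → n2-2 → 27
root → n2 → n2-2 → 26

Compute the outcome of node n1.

n1-1 (Quinn): min(19, -9, 20) = -9
n1-2 (Quinn): min(43, -13, 39) = -13
n1 (Eve): max(-9, -13) = -9

-9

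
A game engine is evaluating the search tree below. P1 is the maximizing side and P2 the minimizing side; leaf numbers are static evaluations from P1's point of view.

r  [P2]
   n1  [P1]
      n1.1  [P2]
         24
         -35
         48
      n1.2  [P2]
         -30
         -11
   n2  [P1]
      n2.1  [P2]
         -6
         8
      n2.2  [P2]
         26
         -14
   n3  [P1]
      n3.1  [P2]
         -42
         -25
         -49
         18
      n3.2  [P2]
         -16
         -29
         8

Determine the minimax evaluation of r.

n1.1 (P2): min(24, -35, 48) = -35
n1.2 (P2): min(-30, -11) = -30
n1 (P1): max(-35, -30) = -30
n2.1 (P2): min(-6, 8) = -6
n2.2 (P2): min(26, -14) = -14
n2 (P1): max(-6, -14) = -6
n3.1 (P2): min(-42, -25, -49, 18) = -49
n3.2 (P2): min(-16, -29, 8) = -29
n3 (P1): max(-49, -29) = -29
r (P2): min(-30, -6, -29) = -30

-30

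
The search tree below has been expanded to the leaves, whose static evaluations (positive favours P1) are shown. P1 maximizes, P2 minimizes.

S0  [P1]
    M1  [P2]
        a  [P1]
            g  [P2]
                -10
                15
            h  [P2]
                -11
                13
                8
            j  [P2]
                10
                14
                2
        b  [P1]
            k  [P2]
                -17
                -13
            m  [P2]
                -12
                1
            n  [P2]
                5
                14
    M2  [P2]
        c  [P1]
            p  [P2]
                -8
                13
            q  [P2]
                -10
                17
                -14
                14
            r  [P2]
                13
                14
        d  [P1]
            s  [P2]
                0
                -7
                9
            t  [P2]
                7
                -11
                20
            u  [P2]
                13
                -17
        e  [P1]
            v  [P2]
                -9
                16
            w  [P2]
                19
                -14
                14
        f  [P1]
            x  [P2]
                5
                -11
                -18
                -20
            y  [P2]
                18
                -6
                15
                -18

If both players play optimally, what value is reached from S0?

g (P2): min(-10, 15) = -10
h (P2): min(-11, 13, 8) = -11
j (P2): min(10, 14, 2) = 2
a (P1): max(-10, -11, 2) = 2
k (P2): min(-17, -13) = -17
m (P2): min(-12, 1) = -12
n (P2): min(5, 14) = 5
b (P1): max(-17, -12, 5) = 5
M1 (P2): min(2, 5) = 2
p (P2): min(-8, 13) = -8
q (P2): min(-10, 17, -14, 14) = -14
r (P2): min(13, 14) = 13
c (P1): max(-8, -14, 13) = 13
s (P2): min(0, -7, 9) = -7
t (P2): min(7, -11, 20) = -11
u (P2): min(13, -17) = -17
d (P1): max(-7, -11, -17) = -7
v (P2): min(-9, 16) = -9
w (P2): min(19, -14, 14) = -14
e (P1): max(-9, -14) = -9
x (P2): min(5, -11, -18, -20) = -20
y (P2): min(18, -6, 15, -18) = -18
f (P1): max(-20, -18) = -18
M2 (P2): min(13, -7, -9, -18) = -18
S0 (P1): max(2, -18) = 2

2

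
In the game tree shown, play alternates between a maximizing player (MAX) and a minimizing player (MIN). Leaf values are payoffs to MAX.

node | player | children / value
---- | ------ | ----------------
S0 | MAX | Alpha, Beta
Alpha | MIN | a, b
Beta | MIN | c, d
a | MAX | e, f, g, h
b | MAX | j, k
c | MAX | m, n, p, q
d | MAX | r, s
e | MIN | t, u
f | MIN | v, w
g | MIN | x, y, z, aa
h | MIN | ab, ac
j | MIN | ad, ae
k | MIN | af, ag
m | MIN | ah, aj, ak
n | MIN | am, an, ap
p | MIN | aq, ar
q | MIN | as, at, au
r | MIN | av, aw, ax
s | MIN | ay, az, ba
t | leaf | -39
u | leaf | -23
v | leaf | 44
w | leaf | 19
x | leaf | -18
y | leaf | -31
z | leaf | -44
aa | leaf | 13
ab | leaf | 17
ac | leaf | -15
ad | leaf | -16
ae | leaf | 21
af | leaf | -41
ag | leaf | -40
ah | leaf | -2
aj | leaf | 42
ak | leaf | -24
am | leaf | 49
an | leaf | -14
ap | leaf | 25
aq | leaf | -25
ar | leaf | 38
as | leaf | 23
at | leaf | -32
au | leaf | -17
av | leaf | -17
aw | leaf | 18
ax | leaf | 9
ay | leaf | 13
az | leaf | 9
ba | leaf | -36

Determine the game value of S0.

-16

e (MIN): min(-39, -23) = -39
f (MIN): min(44, 19) = 19
g (MIN): min(-18, -31, -44, 13) = -44
h (MIN): min(17, -15) = -15
a (MAX): max(-39, 19, -44, -15) = 19
j (MIN): min(-16, 21) = -16
k (MIN): min(-41, -40) = -41
b (MAX): max(-16, -41) = -16
Alpha (MIN): min(19, -16) = -16
m (MIN): min(-2, 42, -24) = -24
n (MIN): min(49, -14, 25) = -14
p (MIN): min(-25, 38) = -25
q (MIN): min(23, -32, -17) = -32
c (MAX): max(-24, -14, -25, -32) = -14
r (MIN): min(-17, 18, 9) = -17
s (MIN): min(13, 9, -36) = -36
d (MAX): max(-17, -36) = -17
Beta (MIN): min(-14, -17) = -17
S0 (MAX): max(-16, -17) = -16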